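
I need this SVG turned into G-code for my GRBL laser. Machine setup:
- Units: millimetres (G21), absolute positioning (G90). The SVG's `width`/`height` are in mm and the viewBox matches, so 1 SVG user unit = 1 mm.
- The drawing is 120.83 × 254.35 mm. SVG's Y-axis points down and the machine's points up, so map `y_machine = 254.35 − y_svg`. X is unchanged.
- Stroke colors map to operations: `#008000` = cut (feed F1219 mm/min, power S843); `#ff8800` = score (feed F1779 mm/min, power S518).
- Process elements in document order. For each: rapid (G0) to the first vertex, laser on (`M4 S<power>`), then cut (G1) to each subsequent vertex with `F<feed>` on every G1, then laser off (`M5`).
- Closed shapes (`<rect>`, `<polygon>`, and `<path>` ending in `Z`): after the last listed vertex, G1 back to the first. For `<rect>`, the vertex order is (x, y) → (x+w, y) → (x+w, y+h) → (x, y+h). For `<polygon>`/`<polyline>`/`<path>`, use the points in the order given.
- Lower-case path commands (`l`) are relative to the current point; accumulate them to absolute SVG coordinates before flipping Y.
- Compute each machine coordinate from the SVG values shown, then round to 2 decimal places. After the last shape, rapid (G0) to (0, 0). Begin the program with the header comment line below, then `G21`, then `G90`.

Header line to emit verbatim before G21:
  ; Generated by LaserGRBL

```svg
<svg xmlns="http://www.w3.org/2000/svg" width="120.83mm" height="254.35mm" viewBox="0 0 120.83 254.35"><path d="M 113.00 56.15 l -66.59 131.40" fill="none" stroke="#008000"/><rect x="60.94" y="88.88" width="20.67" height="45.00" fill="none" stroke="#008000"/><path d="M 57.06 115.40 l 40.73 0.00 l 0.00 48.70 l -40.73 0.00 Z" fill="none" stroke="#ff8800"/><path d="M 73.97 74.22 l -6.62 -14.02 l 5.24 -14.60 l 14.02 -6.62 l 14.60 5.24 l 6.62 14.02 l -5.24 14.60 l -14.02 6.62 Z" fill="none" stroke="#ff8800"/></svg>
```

; Generated by LaserGRBL
G21
G90
G0 X113.00 Y198.20
M4 S843
G1 X46.41 Y66.80 F1219
M5
G0 X60.94 Y165.47
M4 S843
G1 X81.61 Y165.47 F1219
G1 X81.61 Y120.47 F1219
G1 X60.94 Y120.47 F1219
G1 X60.94 Y165.47 F1219
M5
G0 X57.06 Y138.95
M4 S518
G1 X97.79 Y138.95 F1779
G1 X97.79 Y90.25 F1779
G1 X57.06 Y90.25 F1779
G1 X57.06 Y138.95 F1779
M5
G0 X73.97 Y180.13
M4 S518
G1 X67.35 Y194.15 F1779
G1 X72.59 Y208.75 F1779
G1 X86.61 Y215.37 F1779
G1 X101.21 Y210.13 F1779
G1 X107.83 Y196.11 F1779
G1 X102.59 Y181.51 F1779
G1 X88.57 Y174.89 F1779
G1 X73.97 Y180.13 F1779
M5
G0 X0.00 Y0.00

Since the viewBox matches the mm dimensions, user units are millimetres directly. The only transform is the Y-flip y_m = 254.35 − y_svg.

Shape 1 is a line segment drawn with `<path>`. Its stroke #008000 means cut at S843, F1219. After flipping Y the toolpath is (113.00,198.20) → (46.41,66.80).

Shape 2 is a rectangle drawn with `<rect>`. Its stroke #008000 means cut at S843, F1219. After flipping Y the toolpath is (60.94,165.47) → (81.61,165.47) → (81.61,120.47) → (60.94,120.47) → (60.94,165.47), returning to the start.

Shape 3 is a rectangle drawn with `<path>`. Its stroke #ff8800 means score at S518, F1779. After flipping Y the toolpath is (57.06,138.95) → (97.79,138.95) → (97.79,90.25) → (57.06,90.25) → (57.06,138.95), returning to the start.

Shape 4 is a regular polygon drawn with `<path>`. Its stroke #ff8800 means score at S518, F1779. After flipping Y the toolpath is (73.97,180.13) → (67.35,194.15) → (72.59,208.75) → (86.61,215.37) → (101.21,210.13) → (107.83,196.11) → (102.59,181.51) → (88.57,174.89) → (73.97,180.13), returning to the start.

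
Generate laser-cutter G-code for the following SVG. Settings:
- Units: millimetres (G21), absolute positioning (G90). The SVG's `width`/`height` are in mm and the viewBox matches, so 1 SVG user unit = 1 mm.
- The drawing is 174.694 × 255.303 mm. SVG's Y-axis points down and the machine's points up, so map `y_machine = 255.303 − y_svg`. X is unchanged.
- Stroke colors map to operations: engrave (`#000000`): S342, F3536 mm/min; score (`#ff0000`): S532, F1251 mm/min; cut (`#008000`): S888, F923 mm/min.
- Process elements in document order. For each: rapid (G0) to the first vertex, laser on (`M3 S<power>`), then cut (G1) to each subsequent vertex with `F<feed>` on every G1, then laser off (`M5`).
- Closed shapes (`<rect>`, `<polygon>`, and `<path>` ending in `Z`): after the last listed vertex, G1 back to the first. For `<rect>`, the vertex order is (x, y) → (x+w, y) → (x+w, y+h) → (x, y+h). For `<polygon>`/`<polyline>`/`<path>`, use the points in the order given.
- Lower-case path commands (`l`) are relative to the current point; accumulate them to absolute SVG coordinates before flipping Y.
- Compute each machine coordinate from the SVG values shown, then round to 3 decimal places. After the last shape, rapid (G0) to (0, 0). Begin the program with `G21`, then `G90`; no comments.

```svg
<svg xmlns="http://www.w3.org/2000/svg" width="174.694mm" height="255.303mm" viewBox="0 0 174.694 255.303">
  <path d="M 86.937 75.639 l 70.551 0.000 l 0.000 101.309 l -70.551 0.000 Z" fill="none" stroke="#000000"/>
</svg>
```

1 u = 1 mm; y_m = 255.303 − y.

[1] `<path>` rectangle, #000000→engrave S342 F3536: (86.937,179.664) → (157.488,179.664) → (157.488,78.355) → (86.937,78.355) → (86.937,179.664) (closed)

G21
G90
G0 X86.937 Y179.664
M3 S342
G1 X157.488 Y179.664 F3536
G1 X157.488 Y78.355 F3536
G1 X86.937 Y78.355 F3536
G1 X86.937 Y179.664 F3536
M5
G0 X0.000 Y0.000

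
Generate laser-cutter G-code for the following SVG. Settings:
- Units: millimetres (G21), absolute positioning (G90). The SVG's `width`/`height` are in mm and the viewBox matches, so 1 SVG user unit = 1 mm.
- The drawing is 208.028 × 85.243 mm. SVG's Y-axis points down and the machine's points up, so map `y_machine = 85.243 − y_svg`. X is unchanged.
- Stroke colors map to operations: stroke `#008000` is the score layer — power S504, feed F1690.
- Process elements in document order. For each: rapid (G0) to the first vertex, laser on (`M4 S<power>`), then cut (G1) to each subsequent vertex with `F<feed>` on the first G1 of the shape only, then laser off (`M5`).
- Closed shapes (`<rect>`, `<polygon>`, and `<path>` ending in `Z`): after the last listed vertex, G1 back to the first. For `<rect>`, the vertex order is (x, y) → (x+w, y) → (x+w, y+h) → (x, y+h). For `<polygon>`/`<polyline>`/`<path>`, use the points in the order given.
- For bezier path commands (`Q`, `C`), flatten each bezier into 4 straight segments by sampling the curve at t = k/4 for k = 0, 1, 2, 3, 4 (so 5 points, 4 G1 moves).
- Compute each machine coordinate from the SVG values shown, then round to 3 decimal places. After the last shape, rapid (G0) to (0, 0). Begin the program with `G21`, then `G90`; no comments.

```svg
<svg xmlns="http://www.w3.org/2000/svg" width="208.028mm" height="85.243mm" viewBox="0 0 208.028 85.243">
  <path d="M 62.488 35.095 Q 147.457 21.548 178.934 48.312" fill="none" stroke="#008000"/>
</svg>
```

G21
G90
G0 X62.488 Y50.148
M4 S504
G1 X101.629 Y54.402 F1690
G1 X134.084 Y53.617
G1 X159.852 Y47.794
G1 X178.934 Y36.931
M5
G0 X0.000 Y0.000

1 u = 1 mm; y_m = 85.243 − y.

[1] `<path>` quadratic bezier, #008000→score S504 F1690: (62.488,50.148) → (101.629,54.402) → (134.084,53.617) → (159.852,47.794) → (178.934,36.931)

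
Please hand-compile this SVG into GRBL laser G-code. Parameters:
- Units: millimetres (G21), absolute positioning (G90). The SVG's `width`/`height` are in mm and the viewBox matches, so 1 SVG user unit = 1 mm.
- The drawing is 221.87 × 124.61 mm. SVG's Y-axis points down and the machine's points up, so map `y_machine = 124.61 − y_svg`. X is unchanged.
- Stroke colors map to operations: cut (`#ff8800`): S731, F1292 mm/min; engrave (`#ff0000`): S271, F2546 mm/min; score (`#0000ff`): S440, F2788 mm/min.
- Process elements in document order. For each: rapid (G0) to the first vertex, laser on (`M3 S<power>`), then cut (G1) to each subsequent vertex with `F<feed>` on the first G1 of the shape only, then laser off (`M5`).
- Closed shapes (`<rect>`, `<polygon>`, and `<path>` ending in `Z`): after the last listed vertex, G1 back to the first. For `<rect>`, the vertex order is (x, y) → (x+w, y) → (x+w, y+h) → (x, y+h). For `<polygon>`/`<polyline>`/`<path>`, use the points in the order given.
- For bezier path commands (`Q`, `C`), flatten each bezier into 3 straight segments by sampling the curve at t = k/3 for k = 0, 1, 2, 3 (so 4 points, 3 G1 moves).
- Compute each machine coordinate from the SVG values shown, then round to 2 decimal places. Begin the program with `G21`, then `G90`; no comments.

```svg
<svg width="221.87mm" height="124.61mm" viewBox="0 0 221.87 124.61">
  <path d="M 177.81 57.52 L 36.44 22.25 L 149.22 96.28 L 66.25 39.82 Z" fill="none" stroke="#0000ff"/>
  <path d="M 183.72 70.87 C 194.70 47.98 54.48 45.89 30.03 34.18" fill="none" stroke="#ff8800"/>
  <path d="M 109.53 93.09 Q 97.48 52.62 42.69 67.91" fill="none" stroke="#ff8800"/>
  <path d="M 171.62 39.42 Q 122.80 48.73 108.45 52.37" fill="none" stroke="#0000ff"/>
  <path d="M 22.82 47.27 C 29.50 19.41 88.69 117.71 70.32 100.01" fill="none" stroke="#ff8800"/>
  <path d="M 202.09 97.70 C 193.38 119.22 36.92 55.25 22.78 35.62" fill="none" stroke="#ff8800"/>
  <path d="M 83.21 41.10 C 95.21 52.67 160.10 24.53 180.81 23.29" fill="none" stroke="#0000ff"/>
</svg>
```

viewBox `0 0 221.87 124.61` with mm width/height → 1 unit = 1 mm. Flip: y_m = 124.61 − y_svg.

**Shape 1** — `<path>` closed polygon, stroke `#0000ff` → score (S440, F2788). Machine vertices: (177.81,67.09) → (36.44,102.36) → (149.22,28.33) → (66.25,84.79) → (177.81,67.09). Closed: final G1 returns to the first vertex.

**Shape 2** — `<path>` cubic bezier, stroke `#ff8800` → cut (S731, F1292). Control points (SVG): P0=(183.72,70.87), P1=(194.70,47.98), P2=(54.48,45.89), P3=(30.03,34.18); sampled at t=k/3. Machine vertices: (183.72,53.74) → (154.19,70.82) → (83.18,80.80) → (30.03,90.43). Open path.

**Shape 3** — `<path>` quadratic bezier, stroke `#ff8800` → cut (S731, F1292). Control points (SVG): P0=(109.53,93.09), P1=(97.48,52.62), P2=(42.69,67.91); sampled at t=k/3. Machine vertices: (109.53,31.52) → (96.75,52.30) → (74.47,60.70) → (42.69,56.70). Open path.

**Shape 4** — `<path>` quadratic bezier, stroke `#0000ff` → score (S440, F2788). Control points (SVG): P0=(171.62,39.42), P1=(122.80,48.73), P2=(108.45,52.37); sampled at t=k/3. Machine vertices: (171.62,85.19) → (142.90,79.61) → (121.85,75.30) → (108.45,72.24). Open path.

**Shape 5** — `<path>` cubic bezier, stroke `#ff8800` → cut (S731, F1292). Control points (SVG): P0=(22.82,47.27), P1=(29.50,19.41), P2=(88.69,117.71), P3=(70.32,100.01); sampled at t=k/3. Machine vertices: (22.82,77.34) → (42.19,72.12) → (67.65,36.60) → (70.32,24.60). Open path.

**Shape 6** — `<path>` cubic bezier, stroke `#ff8800` → cut (S731, F1292). Control points (SVG): P0=(202.09,97.70), P1=(193.38,119.22), P2=(36.92,55.25), P3=(22.78,35.62); sampled at t=k/3. Machine vertices: (202.09,26.91) → (154.87,29.08) → (73.62,59.39) → (22.78,88.99). Open path.

**Shape 7** — `<path>` cubic bezier, stroke `#0000ff` → score (S440, F2788). Control points (SVG): P0=(83.21,41.10), P1=(95.21,52.67), P2=(160.10,24.53), P3=(180.81,23.29); sampled at t=k/3. Machine vertices: (83.21,83.51) → (109.24,82.71) → (148.97,93.58) → (180.81,101.32). Open path.

G21
G90
G0 X177.81 Y67.09
M3 S440
G1 X36.44 Y102.36 F2788
G1 X149.22 Y28.33
G1 X66.25 Y84.79
G1 X177.81 Y67.09
M5
G0 X183.72 Y53.74
M3 S731
G1 X154.19 Y70.82 F1292
G1 X83.18 Y80.80
G1 X30.03 Y90.43
M5
G0 X109.53 Y31.52
M3 S731
G1 X96.75 Y52.30 F1292
G1 X74.47 Y60.70
G1 X42.69 Y56.70
M5
G0 X171.62 Y85.19
M3 S440
G1 X142.90 Y79.61 F2788
G1 X121.85 Y75.30
G1 X108.45 Y72.24
M5
G0 X22.82 Y77.34
M3 S731
G1 X42.19 Y72.12 F1292
G1 X67.65 Y36.60
G1 X70.32 Y24.60
M5
G0 X202.09 Y26.91
M3 S731
G1 X154.87 Y29.08 F1292
G1 X73.62 Y59.39
G1 X22.78 Y88.99
M5
G0 X83.21 Y83.51
M3 S440
G1 X109.24 Y82.71 F2788
G1 X148.97 Y93.58
G1 X180.81 Y101.32
M5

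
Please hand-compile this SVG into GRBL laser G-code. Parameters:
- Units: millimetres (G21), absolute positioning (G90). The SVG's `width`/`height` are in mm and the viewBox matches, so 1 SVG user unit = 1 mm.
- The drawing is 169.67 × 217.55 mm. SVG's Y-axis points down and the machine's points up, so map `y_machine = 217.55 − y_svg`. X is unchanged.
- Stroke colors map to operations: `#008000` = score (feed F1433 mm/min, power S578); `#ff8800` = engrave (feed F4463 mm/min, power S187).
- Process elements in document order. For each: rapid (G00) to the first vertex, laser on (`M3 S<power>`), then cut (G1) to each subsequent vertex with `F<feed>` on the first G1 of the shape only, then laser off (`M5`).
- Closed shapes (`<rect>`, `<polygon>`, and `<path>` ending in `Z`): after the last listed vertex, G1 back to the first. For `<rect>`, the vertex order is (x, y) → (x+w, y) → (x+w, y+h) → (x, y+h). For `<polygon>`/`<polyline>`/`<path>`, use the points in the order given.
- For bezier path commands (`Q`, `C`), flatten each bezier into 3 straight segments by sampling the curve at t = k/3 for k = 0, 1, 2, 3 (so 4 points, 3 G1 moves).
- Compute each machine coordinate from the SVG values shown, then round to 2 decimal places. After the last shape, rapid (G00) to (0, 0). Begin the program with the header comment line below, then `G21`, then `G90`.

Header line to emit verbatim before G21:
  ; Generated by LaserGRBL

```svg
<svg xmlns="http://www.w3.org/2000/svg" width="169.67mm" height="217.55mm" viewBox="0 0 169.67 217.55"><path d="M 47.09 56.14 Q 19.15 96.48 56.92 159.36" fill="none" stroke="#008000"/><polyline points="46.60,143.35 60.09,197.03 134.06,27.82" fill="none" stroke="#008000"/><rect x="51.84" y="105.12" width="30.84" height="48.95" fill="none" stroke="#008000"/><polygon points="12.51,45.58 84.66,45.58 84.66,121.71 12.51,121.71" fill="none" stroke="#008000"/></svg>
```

Since the viewBox matches the mm dimensions, user units are millimetres directly. The only transform is the Y-flip y_m = 217.55 − y_svg.

Shape 1 is a quadratic bezier drawn with `<path>`. Its stroke #008000 means score at S578, F1433. After flipping Y the toolpath is (47.09,161.41) → (35.76,132.01) → (39.04,97.61) → (56.92,58.19).

Shape 2 is a open polyline drawn with `<polyline>`. Its stroke #008000 means score at S578, F1433. After flipping Y the toolpath is (46.60,74.20) → (60.09,20.52) → (134.06,189.73).

Shape 3 is a rectangle drawn with `<rect>`. Its stroke #008000 means score at S578, F1433. After flipping Y the toolpath is (51.84,112.43) → (82.68,112.43) → (82.68,63.48) → (51.84,63.48) → (51.84,112.43), returning to the start.

Shape 4 is a rectangle drawn with `<polygon>`. Its stroke #008000 means score at S578, F1433. After flipping Y the toolpath is (12.51,171.97) → (84.66,171.97) → (84.66,95.84) → (12.51,95.84) → (12.51,171.97), returning to the start.

; Generated by LaserGRBL
G21
G90
G00 X47.09 Y161.41
M3 S578
G1 X35.76 Y132.01 F1433
G1 X39.04 Y97.61
G1 X56.92 Y58.19
M5
G00 X46.60 Y74.20
M3 S578
G1 X60.09 Y20.52 F1433
G1 X134.06 Y189.73
M5
G00 X51.84 Y112.43
M3 S578
G1 X82.68 Y112.43 F1433
G1 X82.68 Y63.48
G1 X51.84 Y63.48
G1 X51.84 Y112.43
M5
G00 X12.51 Y171.97
M3 S578
G1 X84.66 Y171.97 F1433
G1 X84.66 Y95.84
G1 X12.51 Y95.84
G1 X12.51 Y171.97
M5
G00 X0.00 Y0.00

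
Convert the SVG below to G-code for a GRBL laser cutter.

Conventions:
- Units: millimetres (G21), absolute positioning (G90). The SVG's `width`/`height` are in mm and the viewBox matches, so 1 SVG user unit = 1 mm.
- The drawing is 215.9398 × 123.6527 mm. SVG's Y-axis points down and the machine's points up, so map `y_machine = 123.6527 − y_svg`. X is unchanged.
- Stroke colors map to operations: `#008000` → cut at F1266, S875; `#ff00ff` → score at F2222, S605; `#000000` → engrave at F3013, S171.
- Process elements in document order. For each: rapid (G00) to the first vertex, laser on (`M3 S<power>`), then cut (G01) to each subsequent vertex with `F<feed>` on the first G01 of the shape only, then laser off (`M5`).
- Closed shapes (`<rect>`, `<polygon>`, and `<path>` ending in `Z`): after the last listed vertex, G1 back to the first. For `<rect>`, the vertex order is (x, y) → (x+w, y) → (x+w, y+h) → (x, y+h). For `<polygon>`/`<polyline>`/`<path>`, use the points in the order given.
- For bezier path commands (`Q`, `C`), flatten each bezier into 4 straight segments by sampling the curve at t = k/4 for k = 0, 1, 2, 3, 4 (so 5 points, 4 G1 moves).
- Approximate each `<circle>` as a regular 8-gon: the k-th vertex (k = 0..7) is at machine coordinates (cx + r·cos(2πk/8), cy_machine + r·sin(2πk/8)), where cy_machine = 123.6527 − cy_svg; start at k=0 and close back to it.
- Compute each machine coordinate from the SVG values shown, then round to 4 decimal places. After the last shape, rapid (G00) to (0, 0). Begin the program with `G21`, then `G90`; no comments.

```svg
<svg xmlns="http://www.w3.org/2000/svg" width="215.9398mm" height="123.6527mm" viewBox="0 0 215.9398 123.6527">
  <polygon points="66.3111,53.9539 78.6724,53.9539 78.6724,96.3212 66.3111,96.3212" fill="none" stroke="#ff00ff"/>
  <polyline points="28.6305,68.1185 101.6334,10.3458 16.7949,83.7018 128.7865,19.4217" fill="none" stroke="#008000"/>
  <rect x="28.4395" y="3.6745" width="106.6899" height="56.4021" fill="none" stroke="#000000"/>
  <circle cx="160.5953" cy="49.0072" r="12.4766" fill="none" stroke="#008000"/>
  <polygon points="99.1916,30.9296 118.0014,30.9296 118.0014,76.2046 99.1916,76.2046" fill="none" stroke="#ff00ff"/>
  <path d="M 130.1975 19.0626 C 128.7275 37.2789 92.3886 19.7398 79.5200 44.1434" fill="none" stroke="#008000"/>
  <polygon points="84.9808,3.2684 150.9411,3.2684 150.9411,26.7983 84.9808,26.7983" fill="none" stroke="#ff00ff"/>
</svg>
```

G21
G90
G00 X66.3111 Y69.6988
M3 S605
G01 X78.6724 Y69.6988 F2222
G01 X78.6724 Y27.3315
G01 X66.3111 Y27.3315
G01 X66.3111 Y69.6988
M5
G00 X28.6305 Y55.5342
M3 S875
G01 X101.6334 Y113.3069 F1266
G01 X16.7949 Y39.9509
G01 X128.7865 Y104.2310
M5
G00 X28.4395 Y119.9782
M3 S171
G01 X135.1294 Y119.9782 F3013
G01 X135.1294 Y63.5761
G01 X28.4395 Y63.5761
G01 X28.4395 Y119.9782
M5
G00 X173.0719 Y74.6455
M3 S875
G01 X169.4176 Y83.4678 F1266
G01 X160.5953 Y87.1221
G01 X151.7730 Y83.4678
G01 X148.1187 Y74.6455
G01 X151.7730 Y65.8232
G01 X160.5953 Y62.1689
G01 X169.4176 Y65.8232
G01 X173.0719 Y74.6455
M5
G00 X99.1916 Y92.7231
M3 S605
G01 X118.0014 Y92.7231 F2222
G01 X118.0014 Y47.4481
G01 X99.1916 Y47.4481
G01 X99.1916 Y92.7231
M5
G00 X130.1975 Y104.5901
M3 S875
G01 X123.4686 Y96.4180 F1266
G01 X109.1332 Y94.3699
G01 X92.6606 Y91.1618
G01 X79.5200 Y79.5093
M5
G00 X84.9808 Y120.3843
M3 S605
G01 X150.9411 Y120.3843 F2222
G01 X150.9411 Y96.8544
G01 X84.9808 Y96.8544
G01 X84.9808 Y120.3843
M5
G00 X0.0000 Y0.0000

Since the viewBox matches the mm dimensions, user units are millimetres directly. The only transform is the Y-flip y_m = 123.6527 − y_svg.

Shape 1 is a rectangle drawn with `<polygon>`. Its stroke #ff00ff means score at S605, F2222. After flipping Y the toolpath is (66.3111,69.6988) → (78.6724,69.6988) → (78.6724,27.3315) → (66.3111,27.3315) → (66.3111,69.6988), returning to the start.

Shape 2 is a open polyline drawn with `<polyline>`. Its stroke #008000 means cut at S875, F1266. After flipping Y the toolpath is (28.6305,55.5342) → (101.6334,113.3069) → (16.7949,39.9509) → (128.7865,104.2310).

Shape 3 is a rectangle drawn with `<rect>`. Its stroke #000000 means engrave at S171, F3013. After flipping Y the toolpath is (28.4395,119.9782) → (135.1294,119.9782) → (135.1294,63.5761) → (28.4395,63.5761) → (28.4395,119.9782), returning to the start.

Shape 4 is a circle drawn with `<circle>`. Its stroke #008000 means cut at S875, F1266. After flipping Y the toolpath is (173.0719,74.6455) → (169.4176,83.4678) → (160.5953,87.1221) → (151.7730,83.4678) → (148.1187,74.6455) → (151.7730,65.8232) → (160.5953,62.1689) → (169.4176,65.8232) → (173.0719,74.6455), returning to the start.

Shape 5 is a rectangle drawn with `<polygon>`. Its stroke #ff00ff means score at S605, F2222. After flipping Y the toolpath is (99.1916,92.7231) → (118.0014,92.7231) → (118.0014,47.4481) → (99.1916,47.4481) → (99.1916,92.7231), returning to the start.

Shape 6 is a cubic bezier drawn with `<path>`. Its stroke #008000 means cut at S875, F1266. After flipping Y the toolpath is (130.1975,104.5901) → (123.4686,96.4180) → (109.1332,94.3699) → (92.6606,91.1618) → (79.5200,79.5093).

Shape 7 is a rectangle drawn with `<polygon>`. Its stroke #ff00ff means score at S605, F2222. After flipping Y the toolpath is (84.9808,120.3843) → (150.9411,120.3843) → (150.9411,96.8544) → (84.9808,96.8544) → (84.9808,120.3843), returning to the start.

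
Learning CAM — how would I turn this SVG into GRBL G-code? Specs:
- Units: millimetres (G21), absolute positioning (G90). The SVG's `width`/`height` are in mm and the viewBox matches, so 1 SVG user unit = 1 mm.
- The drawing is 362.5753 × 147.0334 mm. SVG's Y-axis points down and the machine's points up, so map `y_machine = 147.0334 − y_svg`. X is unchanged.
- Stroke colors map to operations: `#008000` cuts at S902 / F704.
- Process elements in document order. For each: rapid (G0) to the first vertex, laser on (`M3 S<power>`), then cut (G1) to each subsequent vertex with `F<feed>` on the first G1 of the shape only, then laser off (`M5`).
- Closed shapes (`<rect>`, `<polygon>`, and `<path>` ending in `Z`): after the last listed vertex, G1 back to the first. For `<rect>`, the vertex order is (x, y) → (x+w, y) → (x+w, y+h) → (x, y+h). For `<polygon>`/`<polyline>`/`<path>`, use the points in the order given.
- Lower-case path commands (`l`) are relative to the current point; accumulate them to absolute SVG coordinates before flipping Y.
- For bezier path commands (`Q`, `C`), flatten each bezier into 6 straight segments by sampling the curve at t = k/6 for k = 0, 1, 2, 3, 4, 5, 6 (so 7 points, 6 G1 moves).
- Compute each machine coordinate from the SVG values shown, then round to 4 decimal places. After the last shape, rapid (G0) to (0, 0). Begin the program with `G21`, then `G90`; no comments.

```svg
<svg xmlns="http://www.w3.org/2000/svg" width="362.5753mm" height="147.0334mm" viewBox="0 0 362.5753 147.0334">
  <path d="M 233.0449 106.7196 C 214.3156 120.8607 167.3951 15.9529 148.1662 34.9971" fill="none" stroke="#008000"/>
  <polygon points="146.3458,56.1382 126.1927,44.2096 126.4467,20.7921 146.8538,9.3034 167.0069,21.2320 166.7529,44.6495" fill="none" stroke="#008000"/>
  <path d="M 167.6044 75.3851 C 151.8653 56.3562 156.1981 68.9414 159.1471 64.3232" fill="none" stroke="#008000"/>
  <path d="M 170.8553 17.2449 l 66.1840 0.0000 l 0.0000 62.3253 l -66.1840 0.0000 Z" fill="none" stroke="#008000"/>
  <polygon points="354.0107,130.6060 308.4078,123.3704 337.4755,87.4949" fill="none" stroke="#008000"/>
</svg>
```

G21
G90
G0 X233.0449 Y40.3138
M3 S902
G1 X221.5897 Y42.0390 F704
G1 X206.9883 Y56.8556
G1 X190.7929 Y78.0137
G1 X174.5559 Y98.7632
G1 X159.8296 Y112.3541
G1 X148.1662 Y112.0363
M5
G0 X146.3458 Y90.8952
M3 S902
G1 X126.1927 Y102.8238 F704
G1 X126.4467 Y126.2413
G1 X146.8538 Y137.7300
G1 X167.0069 Y125.8014
G1 X166.7529 Y102.3839
G1 X146.3458 Y90.8952
M5
G0 X167.6044 Y71.6483
M3 S902
G1 X161.3082 Y78.7542 F704
G1 X157.7613 Y81.9472
G1 X156.3677 Y82.5833
G1 X156.5315 Y82.0184
G1 X157.6566 Y81.6087
G1 X159.1471 Y82.7102
M5
G0 X170.8553 Y129.7885
M3 S902
G1 X237.0393 Y129.7885 F704
G1 X237.0393 Y67.4632
G1 X170.8553 Y67.4632
G1 X170.8553 Y129.7885
M5
G0 X354.0107 Y16.4274
M3 S902
G1 X308.4078 Y23.6630 F704
G1 X337.4755 Y59.5385
G1 X354.0107 Y16.4274
M5
G0 X0.0000 Y0.0000

1 u = 1 mm; y_m = 147.0334 − y.

[1] `<path>` cubic bezier, #008000→cut S902 F704: (233.0449,40.3138) → (221.5897,42.0390) → (206.9883,56.8556) → (190.7929,78.0137) → (174.5559,98.7632) → (159.8296,112.3541) → (148.1662,112.0363)

[2] `<polygon>` regular polygon, #008000→cut S902 F704: (146.3458,90.8952) → (126.1927,102.8238) → (126.4467,126.2413) → (146.8538,137.7300) → (167.0069,125.8014) → (166.7529,102.3839) → (146.3458,90.8952) (closed)

[3] `<path>` cubic bezier, #008000→cut S902 F704: (167.6044,71.6483) → (161.3082,78.7542) → (157.7613,81.9472) → (156.3677,82.5833) → (156.5315,82.0184) → (157.6566,81.6087) → (159.1471,82.7102)

[4] `<path>` rectangle, #008000→cut S902 F704: (170.8553,129.7885) → (237.0393,129.7885) → (237.0393,67.4632) → (170.8553,67.4632) → (170.8553,129.7885) (closed)

[5] `<polygon>` regular polygon, #008000→cut S902 F704: (354.0107,16.4274) → (308.4078,23.6630) → (337.4755,59.5385) → (354.0107,16.4274) (closed)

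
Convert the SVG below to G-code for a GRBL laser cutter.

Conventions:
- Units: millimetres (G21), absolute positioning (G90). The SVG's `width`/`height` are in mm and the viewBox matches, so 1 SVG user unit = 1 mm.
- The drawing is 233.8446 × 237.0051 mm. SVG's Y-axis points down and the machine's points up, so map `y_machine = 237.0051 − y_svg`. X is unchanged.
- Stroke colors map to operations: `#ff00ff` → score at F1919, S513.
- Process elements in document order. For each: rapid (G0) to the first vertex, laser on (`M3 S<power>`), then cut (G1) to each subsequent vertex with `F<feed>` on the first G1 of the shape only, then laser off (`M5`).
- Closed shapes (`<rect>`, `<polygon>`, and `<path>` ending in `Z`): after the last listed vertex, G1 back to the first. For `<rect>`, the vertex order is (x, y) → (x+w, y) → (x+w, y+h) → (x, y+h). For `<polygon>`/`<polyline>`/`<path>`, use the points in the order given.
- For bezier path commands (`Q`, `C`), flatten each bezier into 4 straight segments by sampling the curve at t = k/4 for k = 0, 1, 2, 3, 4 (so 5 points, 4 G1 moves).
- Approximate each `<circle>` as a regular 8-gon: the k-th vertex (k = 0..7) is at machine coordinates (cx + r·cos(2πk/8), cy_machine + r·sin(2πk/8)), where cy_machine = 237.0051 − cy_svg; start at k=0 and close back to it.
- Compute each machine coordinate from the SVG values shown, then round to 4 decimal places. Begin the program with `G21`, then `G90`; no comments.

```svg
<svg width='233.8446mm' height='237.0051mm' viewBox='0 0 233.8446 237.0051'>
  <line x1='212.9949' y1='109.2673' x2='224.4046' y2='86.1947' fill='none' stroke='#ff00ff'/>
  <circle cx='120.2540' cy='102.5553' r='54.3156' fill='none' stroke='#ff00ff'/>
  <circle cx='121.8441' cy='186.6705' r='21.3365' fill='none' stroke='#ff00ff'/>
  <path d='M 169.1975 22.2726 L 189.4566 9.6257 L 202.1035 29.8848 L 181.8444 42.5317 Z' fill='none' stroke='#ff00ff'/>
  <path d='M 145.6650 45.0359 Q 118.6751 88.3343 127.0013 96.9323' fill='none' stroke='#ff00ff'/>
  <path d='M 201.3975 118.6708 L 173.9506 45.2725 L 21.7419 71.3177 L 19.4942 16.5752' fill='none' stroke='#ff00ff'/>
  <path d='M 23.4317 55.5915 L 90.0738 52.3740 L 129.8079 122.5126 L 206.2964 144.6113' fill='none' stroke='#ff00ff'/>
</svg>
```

G21
G90
G0 X212.9949 Y127.7378
M3 S513
G1 X224.4046 Y150.8104 F1919
M5
G0 X174.5696 Y134.4498
M3 S513
G1 X158.6609 Y172.8567 F1919
G1 X120.2540 Y188.7654
G1 X81.8471 Y172.8567
G1 X65.9384 Y134.4498
G1 X81.8471 Y96.0429
G1 X120.2540 Y80.1342
G1 X158.6609 Y96.0429
G1 X174.5696 Y134.4498
M5
G0 X143.1806 Y50.3346
M3 S513
G1 X136.9313 Y65.4218 F1919
G1 X121.8441 Y71.6711
G1 X106.7569 Y65.4218
G1 X100.5076 Y50.3346
G1 X106.7569 Y35.2474
G1 X121.8441 Y28.9981
G1 X136.9313 Y35.2474
G1 X143.1806 Y50.3346
M5
G0 X169.1975 Y214.7325
M3 S513
G1 X189.4566 Y227.3794 F1919
G1 X202.1035 Y207.1203
G1 X181.8444 Y194.4734
G1 X169.1975 Y214.7325
M5
G0 X145.6650 Y191.9692
M3 S513
G1 X134.3773 Y172.4888 F1919
G1 X127.5041 Y157.3459
G1 X125.0455 Y146.5406
G1 X127.0013 Y140.0728
M5
G0 X201.3975 Y118.3343
M3 S513
G1 X173.9506 Y191.7326 F1919
G1 X21.7419 Y165.6874
G1 X19.4942 Y220.4299
M5
G0 X23.4317 Y181.4136
M3 S513
G1 X90.0738 Y184.6311 F1919
G1 X129.8079 Y114.4925
G1 X206.2964 Y92.3938
M5

Since the viewBox matches the mm dimensions, user units are millimetres directly. The only transform is the Y-flip y_m = 237.0051 − y_svg.

Shape 1 is a line segment drawn with `<line>`. Its stroke #ff00ff means score at S513, F1919. After flipping Y the toolpath is (212.9949,127.7378) → (224.4046,150.8104).

Shape 2 is a circle drawn with `<circle>`. Its stroke #ff00ff means score at S513, F1919. After flipping Y the toolpath is (174.5696,134.4498) → (158.6609,172.8567) → (120.2540,188.7654) → (81.8471,172.8567) → (65.9384,134.4498) → (81.8471,96.0429) → (120.2540,80.1342) → (158.6609,96.0429) → (174.5696,134.4498), returning to the start.

Shape 3 is a circle drawn with `<circle>`. Its stroke #ff00ff means score at S513, F1919. After flipping Y the toolpath is (143.1806,50.3346) → (136.9313,65.4218) → (121.8441,71.6711) → (106.7569,65.4218) → (100.5076,50.3346) → (106.7569,35.2474) → (121.8441,28.9981) → (136.9313,35.2474) → (143.1806,50.3346), returning to the start.

Shape 4 is a regular polygon drawn with `<path>`. Its stroke #ff00ff means score at S513, F1919. After flipping Y the toolpath is (169.1975,214.7325) → (189.4566,227.3794) → (202.1035,207.1203) → (181.8444,194.4734) → (169.1975,214.7325), returning to the start.

Shape 5 is a quadratic bezier drawn with `<path>`. Its stroke #ff00ff means score at S513, F1919. After flipping Y the toolpath is (145.6650,191.9692) → (134.3773,172.4888) → (127.5041,157.3459) → (125.0455,146.5406) → (127.0013,140.0728).

Shape 6 is a open polyline drawn with `<path>`. Its stroke #ff00ff means score at S513, F1919. After flipping Y the toolpath is (201.3975,118.3343) → (173.9506,191.7326) → (21.7419,165.6874) → (19.4942,220.4299).

Shape 7 is a open polyline drawn with `<path>`. Its stroke #ff00ff means score at S513, F1919. After flipping Y the toolpath is (23.4317,181.4136) → (90.0738,184.6311) → (129.8079,114.4925) → (206.2964,92.3938).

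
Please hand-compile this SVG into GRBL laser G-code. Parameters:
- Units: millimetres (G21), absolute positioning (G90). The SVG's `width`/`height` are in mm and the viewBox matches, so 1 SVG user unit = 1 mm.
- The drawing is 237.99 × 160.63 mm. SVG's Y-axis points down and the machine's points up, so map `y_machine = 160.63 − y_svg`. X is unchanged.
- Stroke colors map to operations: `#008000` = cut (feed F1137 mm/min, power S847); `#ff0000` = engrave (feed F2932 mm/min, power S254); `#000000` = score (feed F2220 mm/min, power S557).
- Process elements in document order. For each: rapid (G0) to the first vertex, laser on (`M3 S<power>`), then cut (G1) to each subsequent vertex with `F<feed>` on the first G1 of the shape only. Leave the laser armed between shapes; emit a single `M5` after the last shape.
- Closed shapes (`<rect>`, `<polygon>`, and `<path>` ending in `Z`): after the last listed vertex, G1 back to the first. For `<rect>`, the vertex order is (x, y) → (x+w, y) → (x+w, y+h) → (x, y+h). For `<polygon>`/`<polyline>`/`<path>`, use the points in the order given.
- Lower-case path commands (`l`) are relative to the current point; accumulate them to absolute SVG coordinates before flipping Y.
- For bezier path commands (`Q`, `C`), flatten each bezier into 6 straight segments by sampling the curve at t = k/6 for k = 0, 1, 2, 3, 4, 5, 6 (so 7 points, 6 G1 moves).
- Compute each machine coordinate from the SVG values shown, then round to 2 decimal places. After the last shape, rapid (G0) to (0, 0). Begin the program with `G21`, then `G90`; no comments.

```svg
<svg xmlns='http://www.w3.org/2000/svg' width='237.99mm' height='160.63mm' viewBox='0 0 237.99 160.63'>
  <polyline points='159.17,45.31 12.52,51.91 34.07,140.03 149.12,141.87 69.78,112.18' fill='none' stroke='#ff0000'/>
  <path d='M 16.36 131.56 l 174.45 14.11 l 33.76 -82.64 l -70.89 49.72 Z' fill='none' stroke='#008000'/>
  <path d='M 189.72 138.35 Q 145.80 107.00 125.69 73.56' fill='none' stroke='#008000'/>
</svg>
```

G21
G90
G0 X159.17 Y115.32
M3 S254
G1 X12.52 Y108.72 F2932
G1 X34.07 Y20.60
G1 X149.12 Y18.76
G1 X69.78 Y48.45
G0 X16.36 Y29.07
M3 S847
G1 X190.81 Y14.96 F1137
G1 X224.57 Y97.60
G1 X153.68 Y47.88
G1 X16.36 Y29.07
G0 X189.72 Y22.28
M3 S847
G1 X175.74 Y32.79 F1137
G1 X163.09 Y43.41
G1 X151.75 Y54.15
G1 X141.74 Y65.01
G1 X133.05 Y75.98
G1 X125.69 Y87.07
M5
G0 X0.00 Y0.00

1 u = 1 mm; y_m = 160.63 − y.

[1] `<polyline>` open polyline, #ff0000→engrave S254 F2932: (159.17,115.32) → (12.52,108.72) → (34.07,20.60) → (149.12,18.76) → (69.78,48.45)

[2] `<path>` closed polygon, #008000→cut S847 F1137: (16.36,29.07) → (190.81,14.96) → (224.57,97.60) → (153.68,47.88) → (16.36,29.07) (closed)

[3] `<path>` quadratic bezier, #008000→cut S847 F1137: (189.72,22.28) → (175.74,32.79) → (163.09,43.41) → (151.75,54.15) → (141.74,65.01) → (133.05,75.98) → (125.69,87.07)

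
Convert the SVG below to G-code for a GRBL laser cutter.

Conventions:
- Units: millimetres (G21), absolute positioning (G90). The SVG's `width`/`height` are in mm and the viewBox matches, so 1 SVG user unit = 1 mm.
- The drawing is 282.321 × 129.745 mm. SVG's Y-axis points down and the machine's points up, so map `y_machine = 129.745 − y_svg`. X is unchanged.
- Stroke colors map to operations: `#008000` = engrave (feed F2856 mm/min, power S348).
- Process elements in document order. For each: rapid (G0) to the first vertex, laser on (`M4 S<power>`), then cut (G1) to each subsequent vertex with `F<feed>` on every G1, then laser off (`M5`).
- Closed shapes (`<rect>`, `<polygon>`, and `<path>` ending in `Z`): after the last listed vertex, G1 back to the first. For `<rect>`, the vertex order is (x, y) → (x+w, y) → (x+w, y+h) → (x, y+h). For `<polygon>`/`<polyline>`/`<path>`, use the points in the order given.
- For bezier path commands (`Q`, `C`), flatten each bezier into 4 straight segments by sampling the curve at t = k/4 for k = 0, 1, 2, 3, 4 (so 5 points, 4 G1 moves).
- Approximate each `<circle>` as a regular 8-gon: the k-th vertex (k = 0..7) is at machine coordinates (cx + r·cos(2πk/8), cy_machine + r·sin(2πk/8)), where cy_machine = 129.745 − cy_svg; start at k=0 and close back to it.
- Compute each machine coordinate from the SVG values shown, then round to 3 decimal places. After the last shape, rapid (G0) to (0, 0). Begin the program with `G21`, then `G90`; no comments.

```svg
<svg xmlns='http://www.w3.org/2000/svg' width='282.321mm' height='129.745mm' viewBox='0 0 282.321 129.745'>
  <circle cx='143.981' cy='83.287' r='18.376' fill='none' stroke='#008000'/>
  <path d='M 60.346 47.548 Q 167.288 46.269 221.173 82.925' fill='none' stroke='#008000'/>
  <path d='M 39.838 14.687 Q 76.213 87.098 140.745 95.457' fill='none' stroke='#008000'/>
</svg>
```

Since the viewBox matches the mm dimensions, user units are millimetres directly. The only transform is the Y-flip y_m = 129.745 − y_svg.

Shape 1 is a circle drawn with `<circle>`. Its stroke #008000 means engrave at S348, F2856. After flipping Y the toolpath is (162.357,46.458) → (156.975,59.452) → (143.981,64.834) → (130.987,59.452) → (125.605,46.458) → (130.987,33.464) → (143.981,28.082) → (156.975,33.464) → (162.357,46.458), returning to the start.

Shape 2 is a quadratic bezier drawn with `<path>`. Its stroke #008000 means engrave at S348, F2856. After flipping Y the toolpath is (60.346,82.197) → (110.501,80.466) → (154.024,73.992) → (190.914,62.777) → (221.173,46.820).

Shape 3 is a quadratic bezier drawn with `<path>`. Its stroke #008000 means engrave at S348, F2856. After flipping Y the toolpath is (39.838,115.058) → (59.785,82.856) → (83.252,58.660) → (110.239,42.471) → (140.745,34.288).

G21
G90
G0 X162.357 Y46.458
M4 S348
G1 X156.975 Y59.452 F2856
G1 X143.981 Y64.834 F2856
G1 X130.987 Y59.452 F2856
G1 X125.605 Y46.458 F2856
G1 X130.987 Y33.464 F2856
G1 X143.981 Y28.082 F2856
G1 X156.975 Y33.464 F2856
G1 X162.357 Y46.458 F2856
M5
G0 X60.346 Y82.197
M4 S348
G1 X110.501 Y80.466 F2856
G1 X154.024 Y73.992 F2856
G1 X190.914 Y62.777 F2856
G1 X221.173 Y46.820 F2856
M5
G0 X39.838 Y115.058
M4 S348
G1 X59.785 Y82.856 F2856
G1 X83.252 Y58.660 F2856
G1 X110.239 Y42.471 F2856
G1 X140.745 Y34.288 F2856
M5
G0 X0.000 Y0.000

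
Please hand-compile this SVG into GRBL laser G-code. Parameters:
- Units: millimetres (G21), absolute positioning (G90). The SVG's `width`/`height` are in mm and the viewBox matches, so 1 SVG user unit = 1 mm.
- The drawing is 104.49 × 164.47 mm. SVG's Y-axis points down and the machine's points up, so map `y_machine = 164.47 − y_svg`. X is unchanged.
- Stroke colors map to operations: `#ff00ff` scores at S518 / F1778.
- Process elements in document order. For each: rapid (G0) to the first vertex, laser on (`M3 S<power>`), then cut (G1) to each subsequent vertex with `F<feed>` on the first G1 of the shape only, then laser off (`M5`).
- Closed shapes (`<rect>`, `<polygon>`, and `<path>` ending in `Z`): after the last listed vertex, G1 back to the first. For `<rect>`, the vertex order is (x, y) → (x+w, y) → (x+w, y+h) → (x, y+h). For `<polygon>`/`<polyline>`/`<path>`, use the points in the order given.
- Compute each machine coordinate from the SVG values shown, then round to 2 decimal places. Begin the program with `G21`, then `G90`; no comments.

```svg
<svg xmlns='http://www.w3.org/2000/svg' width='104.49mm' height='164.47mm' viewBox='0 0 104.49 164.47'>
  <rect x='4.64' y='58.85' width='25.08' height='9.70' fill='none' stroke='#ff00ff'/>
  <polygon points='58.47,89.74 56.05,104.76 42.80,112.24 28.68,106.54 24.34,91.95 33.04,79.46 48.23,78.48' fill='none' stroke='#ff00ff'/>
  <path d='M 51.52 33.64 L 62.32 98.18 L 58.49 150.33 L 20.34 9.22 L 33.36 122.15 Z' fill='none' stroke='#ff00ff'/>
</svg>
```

G21
G90
G0 X4.64 Y105.62
M3 S518
G1 X29.72 Y105.62 F1778
G1 X29.72 Y95.92
G1 X4.64 Y95.92
G1 X4.64 Y105.62
M5
G0 X58.47 Y74.73
M3 S518
G1 X56.05 Y59.71 F1778
G1 X42.80 Y52.23
G1 X28.68 Y57.93
G1 X24.34 Y72.52
G1 X33.04 Y85.01
G1 X48.23 Y85.99
G1 X58.47 Y74.73
M5
G0 X51.52 Y130.83
M3 S518
G1 X62.32 Y66.29 F1778
G1 X58.49 Y14.14
G1 X20.34 Y155.25
G1 X33.36 Y42.32
G1 X51.52 Y130.83
M5

1 u = 1 mm; y_m = 164.47 − y.

[1] `<rect>` rectangle, #ff00ff→score S518 F1778: (4.64,105.62) → (29.72,105.62) → (29.72,95.92) → (4.64,95.92) → (4.64,105.62) (closed)

[2] `<polygon>` regular polygon, #ff00ff→score S518 F1778: (58.47,74.73) → (56.05,59.71) → (42.80,52.23) → (28.68,57.93) → (24.34,72.52) → (33.04,85.01) → (48.23,85.99) → (58.47,74.73) (closed)

[3] `<path>` closed polygon, #ff00ff→score S518 F1778: (51.52,130.83) → (62.32,66.29) → (58.49,14.14) → (20.34,155.25) → (33.36,42.32) → (51.52,130.83) (closed)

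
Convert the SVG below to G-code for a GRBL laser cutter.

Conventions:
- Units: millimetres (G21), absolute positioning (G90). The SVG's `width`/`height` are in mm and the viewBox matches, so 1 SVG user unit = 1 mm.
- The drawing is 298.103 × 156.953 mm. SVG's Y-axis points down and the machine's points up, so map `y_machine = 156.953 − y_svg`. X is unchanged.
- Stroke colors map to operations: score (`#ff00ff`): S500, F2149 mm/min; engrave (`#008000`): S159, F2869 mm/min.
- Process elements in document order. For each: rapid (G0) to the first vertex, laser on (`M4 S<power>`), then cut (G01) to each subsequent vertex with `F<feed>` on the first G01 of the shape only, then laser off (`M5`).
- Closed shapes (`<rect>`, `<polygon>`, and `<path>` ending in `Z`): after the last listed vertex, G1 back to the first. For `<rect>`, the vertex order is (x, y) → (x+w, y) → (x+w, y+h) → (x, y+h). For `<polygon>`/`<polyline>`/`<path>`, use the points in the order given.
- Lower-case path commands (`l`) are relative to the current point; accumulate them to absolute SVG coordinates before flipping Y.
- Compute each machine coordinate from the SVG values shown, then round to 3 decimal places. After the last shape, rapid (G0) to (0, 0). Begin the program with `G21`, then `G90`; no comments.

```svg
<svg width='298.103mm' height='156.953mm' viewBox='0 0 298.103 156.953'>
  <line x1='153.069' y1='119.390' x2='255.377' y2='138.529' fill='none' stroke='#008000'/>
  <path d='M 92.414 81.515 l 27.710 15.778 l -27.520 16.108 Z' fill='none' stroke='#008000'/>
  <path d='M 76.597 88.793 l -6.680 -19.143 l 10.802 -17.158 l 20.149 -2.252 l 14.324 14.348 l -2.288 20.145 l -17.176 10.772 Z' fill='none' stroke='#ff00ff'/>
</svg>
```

Since the viewBox matches the mm dimensions, user units are millimetres directly. The only transform is the Y-flip y_m = 156.953 − y_svg.

Shape 1 is a line segment drawn with `<line>`. Its stroke #008000 means engrave at S159, F2869. After flipping Y the toolpath is (153.069,37.563) → (255.377,18.424).

Shape 2 is a regular polygon drawn with `<path>`. Its stroke #008000 means engrave at S159, F2869. After flipping Y the toolpath is (92.414,75.438) → (120.124,59.660) → (92.604,43.552) → (92.414,75.438), returning to the start.

Shape 3 is a regular polygon drawn with `<path>`. Its stroke #ff00ff means score at S500, F2149. After flipping Y the toolpath is (76.597,68.160) → (69.917,87.303) → (80.719,104.461) → (100.868,106.713) → (115.192,92.365) → (112.904,72.220) → (95.728,61.448) → (76.597,68.160), returning to the start.

G21
G90
G0 X153.069 Y37.563
M4 S159
G01 X255.377 Y18.424 F2869
M5
G0 X92.414 Y75.438
M4 S159
G01 X120.124 Y59.660 F2869
G01 X92.604 Y43.552
G01 X92.414 Y75.438
M5
G0 X76.597 Y68.160
M4 S500
G01 X69.917 Y87.303 F2149
G01 X80.719 Y104.461
G01 X100.868 Y106.713
G01 X115.192 Y92.365
G01 X112.904 Y72.220
G01 X95.728 Y61.448
G01 X76.597 Y68.160
M5
G0 X0.000 Y0.000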